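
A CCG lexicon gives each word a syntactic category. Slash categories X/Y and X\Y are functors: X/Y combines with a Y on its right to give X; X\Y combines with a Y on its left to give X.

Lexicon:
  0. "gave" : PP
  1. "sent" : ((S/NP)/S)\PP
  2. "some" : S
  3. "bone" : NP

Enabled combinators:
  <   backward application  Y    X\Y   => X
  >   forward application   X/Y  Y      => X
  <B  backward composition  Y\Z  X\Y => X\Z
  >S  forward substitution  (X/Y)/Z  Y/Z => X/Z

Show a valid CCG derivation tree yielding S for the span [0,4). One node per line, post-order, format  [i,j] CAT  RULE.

[0,4] S   >
  [0,3] S/NP   >
    [0,2] (S/NP)/S   <
      [0,1] "gave" : PP
      [1,2] "sent" : ((S/NP)/S)\PP
    [2,3] "some" : S
  [3,4] "bone" : NP

[0,1] PP  lex  "gave"
[1,2] ((S/NP)/S)\PP  lex  "sent"
[0,2] (S/NP)/S  <  k=1
[2,3] S  lex  "some"
[0,3] S/NP  >  k=2
[3,4] NP  lex  "bone"
[0,4] S  >  k=3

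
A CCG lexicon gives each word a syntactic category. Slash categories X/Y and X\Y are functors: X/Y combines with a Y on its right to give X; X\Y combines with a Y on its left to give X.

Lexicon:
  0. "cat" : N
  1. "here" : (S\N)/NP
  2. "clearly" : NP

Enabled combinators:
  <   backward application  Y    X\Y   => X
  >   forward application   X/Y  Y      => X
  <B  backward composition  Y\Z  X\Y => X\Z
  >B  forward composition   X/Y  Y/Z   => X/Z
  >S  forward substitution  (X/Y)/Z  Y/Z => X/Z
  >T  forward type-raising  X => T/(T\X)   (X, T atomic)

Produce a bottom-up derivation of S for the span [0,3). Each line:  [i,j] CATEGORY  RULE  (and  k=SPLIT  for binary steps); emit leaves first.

[0,3] S   <
  [0,1] "cat" : N
  [1,3] S\N   >
    [1,2] "here" : (S\N)/NP
    [2,3] "clearly" : NP

[0,1] N  lex  "cat"
[1,2] (S\N)/NP  lex  "here"
[2,3] NP  lex  "clearly"
[1,3] S\N  >  k=2
[0,3] S  <  k=1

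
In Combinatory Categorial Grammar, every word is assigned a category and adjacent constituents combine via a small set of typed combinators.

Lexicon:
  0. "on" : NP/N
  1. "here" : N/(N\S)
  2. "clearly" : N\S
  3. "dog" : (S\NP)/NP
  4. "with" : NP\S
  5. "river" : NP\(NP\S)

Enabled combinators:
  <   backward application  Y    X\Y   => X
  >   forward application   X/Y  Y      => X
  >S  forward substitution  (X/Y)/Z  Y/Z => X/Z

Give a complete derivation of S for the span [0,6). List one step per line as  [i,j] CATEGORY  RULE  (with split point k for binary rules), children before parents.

[0,1] NP/N  lex  "on"
[1,2] N/(N\S)  lex  "here"
[2,3] N\S  lex  "clearly"
[1,3] N  >  k=2
[0,3] NP  >  k=1
[3,4] (S\NP)/NP  lex  "dog"
[4,5] NP\S  lex  "with"
[5,6] NP\(NP\S)  lex  "river"
[4,6] NP  <  k=5
[3,6] S\NP  >  k=4
[0,6] S  <  k=3

[0,6] S   <
  [0,3] NP   >
    [0,1] "on" : NP/N
    [1,3] N   >
      [1,2] "here" : N/(N\S)
      [2,3] "clearly" : N\S
  [3,6] S\NP   >
    [3,4] "dog" : (S\NP)/NP
    [4,6] NP   <
      [4,5] "with" : NP\S
      [5,6] "river" : NP\(NP\S)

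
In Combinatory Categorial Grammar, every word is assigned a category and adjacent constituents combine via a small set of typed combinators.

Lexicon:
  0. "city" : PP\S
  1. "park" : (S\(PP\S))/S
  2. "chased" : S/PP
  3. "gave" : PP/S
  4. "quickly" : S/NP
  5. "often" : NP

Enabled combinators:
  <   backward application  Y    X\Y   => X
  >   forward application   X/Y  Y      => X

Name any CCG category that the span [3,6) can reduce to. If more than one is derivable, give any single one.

[0,6] S   <
  [0,1] "city" : PP\S
  [1,6] S\(PP\S)   >
    [1,2] "park" : (S\(PP\S))/S
    [2,6] S   >
      [2,3] "chased" : S/PP
      [3,6] PP   >
        [3,4] "gave" : PP/S
        [4,6] S   >
          [4,5] "quickly" : S/NP
          [5,6] "often" : NP

PP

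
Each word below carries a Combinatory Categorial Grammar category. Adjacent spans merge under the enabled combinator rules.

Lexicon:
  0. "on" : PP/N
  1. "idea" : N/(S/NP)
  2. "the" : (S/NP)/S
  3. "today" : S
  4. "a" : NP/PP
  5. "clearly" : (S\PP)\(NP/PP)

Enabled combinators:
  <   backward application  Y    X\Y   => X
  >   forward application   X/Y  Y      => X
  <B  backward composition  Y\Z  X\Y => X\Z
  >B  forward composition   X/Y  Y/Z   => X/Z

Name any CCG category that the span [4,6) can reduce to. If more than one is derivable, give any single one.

S\PP

[0,6] S   <
  [0,4] PP   >
    [0,1] "on" : PP/N
    [1,4] N   >
      [1,3] N/S   >B
        [1,2] "idea" : N/(S/NP)
        [2,3] "the" : (S/NP)/S
      [3,4] "today" : S
  [4,6] S\PP   <
    [4,5] "a" : NP/PP
    [5,6] "clearly" : (S\PP)\(NP/PP)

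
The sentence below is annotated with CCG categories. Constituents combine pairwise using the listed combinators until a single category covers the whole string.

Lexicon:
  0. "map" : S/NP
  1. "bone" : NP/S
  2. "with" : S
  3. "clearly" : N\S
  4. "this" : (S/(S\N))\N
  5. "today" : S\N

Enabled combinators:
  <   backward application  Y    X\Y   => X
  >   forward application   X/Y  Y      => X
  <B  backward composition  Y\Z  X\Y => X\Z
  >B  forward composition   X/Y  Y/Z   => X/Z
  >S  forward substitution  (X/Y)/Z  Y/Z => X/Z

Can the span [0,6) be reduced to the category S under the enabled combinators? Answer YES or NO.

YES

[0,6] S   >
  [0,1] "map" : S/NP
  [1,6] NP   >
    [1,2] "bone" : NP/S
    [2,6] S   >
      [2,5] S/(S\N)   <
        [2,4] N   <
          [2,3] "with" : S
          [3,4] "clearly" : N\S
        [4,5] "this" : (S/(S\N))\N
      [5,6] "today" : S\N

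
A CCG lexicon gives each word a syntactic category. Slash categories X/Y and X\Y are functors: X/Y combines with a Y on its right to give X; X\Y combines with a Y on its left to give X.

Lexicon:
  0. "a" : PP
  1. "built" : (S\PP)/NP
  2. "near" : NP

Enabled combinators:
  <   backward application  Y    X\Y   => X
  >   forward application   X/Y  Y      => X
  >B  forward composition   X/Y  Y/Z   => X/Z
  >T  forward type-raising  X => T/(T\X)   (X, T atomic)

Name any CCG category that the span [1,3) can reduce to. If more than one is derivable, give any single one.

[0,3] S   >
  [0,1] S/(S\PP)   >T
    [0,1] "a" : PP
  [1,3] S\PP   >
    [1,2] "built" : (S\PP)/NP
    [2,3] "near" : NP

S\PP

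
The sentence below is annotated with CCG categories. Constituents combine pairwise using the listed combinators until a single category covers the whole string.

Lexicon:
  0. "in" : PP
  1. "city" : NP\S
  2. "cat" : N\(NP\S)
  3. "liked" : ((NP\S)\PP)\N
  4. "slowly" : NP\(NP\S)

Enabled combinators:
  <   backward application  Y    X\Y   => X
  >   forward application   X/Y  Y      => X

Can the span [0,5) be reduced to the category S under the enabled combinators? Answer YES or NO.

NO

PP NP\S N\(NP\S) ((NP\S)\PP)\N NP\(NP\S)
CKY chart[0,5] = {NP}; S ∉ chart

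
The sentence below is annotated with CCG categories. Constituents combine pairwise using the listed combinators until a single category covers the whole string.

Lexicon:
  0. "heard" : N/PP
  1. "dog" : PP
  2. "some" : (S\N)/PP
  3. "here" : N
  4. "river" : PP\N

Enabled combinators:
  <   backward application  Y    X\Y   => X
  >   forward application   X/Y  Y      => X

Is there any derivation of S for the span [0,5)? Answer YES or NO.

YES

[0,5] S   <
  [0,2] N   >
    [0,1] "heard" : N/PP
    [1,2] "dog" : PP
  [2,5] S\N   >
    [2,3] "some" : (S\N)/PP
    [3,5] PP   <
      [3,4] "here" : N
      [4,5] "river" : PP\N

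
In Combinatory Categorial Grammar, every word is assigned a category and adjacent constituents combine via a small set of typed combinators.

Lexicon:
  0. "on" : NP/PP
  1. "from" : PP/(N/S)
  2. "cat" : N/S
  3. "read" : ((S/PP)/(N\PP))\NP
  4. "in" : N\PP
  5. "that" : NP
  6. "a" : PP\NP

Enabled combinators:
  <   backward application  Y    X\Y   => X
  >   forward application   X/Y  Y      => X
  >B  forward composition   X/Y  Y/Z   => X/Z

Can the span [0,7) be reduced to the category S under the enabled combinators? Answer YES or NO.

[0,7] S   >
  [0,5] S/PP   >
    [0,4] (S/PP)/(N\PP)   <
      [0,3] NP   >
        [0,1] "on" : NP/PP
        [1,3] PP   >
          [1,2] "from" : PP/(N/S)
          [2,3] "cat" : N/S
      [3,4] "read" : ((S/PP)/(N\PP))\NP
    [4,5] "in" : N\PP
  [5,7] PP   <
    [5,6] "that" : NP
    [6,7] "a" : PP\NP

YES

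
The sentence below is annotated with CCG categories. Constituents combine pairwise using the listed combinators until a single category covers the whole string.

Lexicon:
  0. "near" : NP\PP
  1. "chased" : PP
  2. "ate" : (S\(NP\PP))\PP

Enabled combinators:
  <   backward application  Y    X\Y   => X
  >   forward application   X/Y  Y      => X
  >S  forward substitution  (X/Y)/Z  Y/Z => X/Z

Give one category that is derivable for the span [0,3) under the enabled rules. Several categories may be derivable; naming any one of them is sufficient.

[0,3] S   <
  [0,1] "near" : NP\PP
  [1,3] S\(NP\PP)   <
    [1,2] "chased" : PP
    [2,3] "ate" : (S\(NP\PP))\PP

S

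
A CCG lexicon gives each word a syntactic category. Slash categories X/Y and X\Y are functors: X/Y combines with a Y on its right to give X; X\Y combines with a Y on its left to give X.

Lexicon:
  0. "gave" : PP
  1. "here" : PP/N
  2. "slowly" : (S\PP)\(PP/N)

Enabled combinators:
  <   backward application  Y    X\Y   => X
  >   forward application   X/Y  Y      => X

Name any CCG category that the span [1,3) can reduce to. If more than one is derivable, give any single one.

[0,3] S   <
  [0,1] "gave" : PP
  [1,3] S\PP   <
    [1,2] "here" : PP/N
    [2,3] "slowly" : (S\PP)\(PP/N)

S\PP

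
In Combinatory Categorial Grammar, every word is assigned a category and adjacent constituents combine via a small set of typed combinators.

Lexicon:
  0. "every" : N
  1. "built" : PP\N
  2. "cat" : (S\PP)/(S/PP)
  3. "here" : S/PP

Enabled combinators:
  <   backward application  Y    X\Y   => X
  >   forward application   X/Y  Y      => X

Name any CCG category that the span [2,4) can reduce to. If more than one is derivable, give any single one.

S\PP

[0,4] S   <
  [0,2] PP   <
    [0,1] "every" : N
    [1,2] "built" : PP\N
  [2,4] S\PP   >
    [2,3] "cat" : (S\PP)/(S/PP)
    [3,4] "here" : S/PP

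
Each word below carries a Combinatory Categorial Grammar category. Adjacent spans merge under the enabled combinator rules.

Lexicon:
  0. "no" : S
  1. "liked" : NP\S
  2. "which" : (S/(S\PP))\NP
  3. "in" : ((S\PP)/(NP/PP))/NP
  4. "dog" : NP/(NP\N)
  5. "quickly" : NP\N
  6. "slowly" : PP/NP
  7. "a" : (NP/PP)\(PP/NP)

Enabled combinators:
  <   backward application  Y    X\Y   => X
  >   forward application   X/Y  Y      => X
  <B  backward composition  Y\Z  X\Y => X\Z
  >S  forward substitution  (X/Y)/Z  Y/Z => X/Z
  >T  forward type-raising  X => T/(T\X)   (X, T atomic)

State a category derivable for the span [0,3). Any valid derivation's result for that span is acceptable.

S/(S\PP)

[0,8] S   >
  [0,3] S/(S\PP)   <
    [0,2] NP   >
      [0,1] NP/(NP\S)   >T
        [0,1] "no" : S
      [1,2] "liked" : NP\S
    [2,3] "which" : (S/(S\PP))\NP
  [3,8] S\PP   >
    [3,6] (S\PP)/(NP/PP)   >
      [3,4] "in" : ((S\PP)/(NP/PP))/NP
      [4,6] NP   >
        [4,5] "dog" : NP/(NP\N)
        [5,6] "quickly" : NP\N
    [6,8] NP/PP   <
      [6,7] "slowly" : PP/NP
      [7,8] "a" : (NP/PP)\(PP/NP)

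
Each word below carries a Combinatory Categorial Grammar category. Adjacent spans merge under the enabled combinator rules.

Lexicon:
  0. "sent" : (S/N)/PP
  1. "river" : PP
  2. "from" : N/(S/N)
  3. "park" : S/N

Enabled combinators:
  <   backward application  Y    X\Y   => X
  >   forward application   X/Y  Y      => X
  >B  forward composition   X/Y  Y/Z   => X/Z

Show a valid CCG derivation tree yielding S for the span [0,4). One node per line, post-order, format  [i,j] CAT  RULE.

[0,1] (S/N)/PP  lex  "sent"
[1,2] PP  lex  "river"
[0,2] S/N  >  k=1
[2,3] N/(S/N)  lex  "from"
[3,4] S/N  lex  "park"
[2,4] N  >  k=3
[0,4] S  >  k=2

[0,4] S   >
  [0,2] S/N   >
    [0,1] "sent" : (S/N)/PP
    [1,2] "river" : PP
  [2,4] N   >
    [2,3] "from" : N/(S/N)
    [3,4] "park" : S/N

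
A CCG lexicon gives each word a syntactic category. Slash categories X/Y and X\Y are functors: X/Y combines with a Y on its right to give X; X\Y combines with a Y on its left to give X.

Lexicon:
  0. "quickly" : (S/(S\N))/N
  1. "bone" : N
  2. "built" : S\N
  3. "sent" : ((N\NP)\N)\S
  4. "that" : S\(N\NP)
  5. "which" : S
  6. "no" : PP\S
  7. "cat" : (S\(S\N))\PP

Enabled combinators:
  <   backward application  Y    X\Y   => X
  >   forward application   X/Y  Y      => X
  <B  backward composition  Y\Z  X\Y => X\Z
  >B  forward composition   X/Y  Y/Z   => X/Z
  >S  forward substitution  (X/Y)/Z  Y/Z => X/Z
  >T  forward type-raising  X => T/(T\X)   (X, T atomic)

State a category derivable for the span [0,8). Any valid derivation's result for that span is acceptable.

S

[0,8] S   <
  [0,5] S\N   <B
    [0,4] (N\NP)\N   <
      [0,3] S   >
        [0,2] S/(S\N)   >
          [0,1] "quickly" : (S/(S\N))/N
          [1,2] "bone" : N
        [2,3] "built" : S\N
      [3,4] "sent" : ((N\NP)\N)\S
    [4,5] "that" : S\(N\NP)
  [5,8] S\(S\N)   <
    [5,7] PP   <
      [5,6] "which" : S
      [6,7] "no" : PP\S
    [7,8] "cat" : (S\(S\N))\PP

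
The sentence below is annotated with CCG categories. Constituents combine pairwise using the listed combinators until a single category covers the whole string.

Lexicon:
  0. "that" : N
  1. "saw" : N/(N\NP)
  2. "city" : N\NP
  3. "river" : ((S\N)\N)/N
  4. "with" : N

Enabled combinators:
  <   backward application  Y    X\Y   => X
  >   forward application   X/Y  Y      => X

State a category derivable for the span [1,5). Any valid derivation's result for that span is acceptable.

[0,5] S   <
  [0,1] "that" : N
  [1,5] S\N   <
    [1,3] N   >
      [1,2] "saw" : N/(N\NP)
      [2,3] "city" : N\NP
    [3,5] (S\N)\N   >
      [3,4] "river" : ((S\N)\N)/N
      [4,5] "with" : N

S\N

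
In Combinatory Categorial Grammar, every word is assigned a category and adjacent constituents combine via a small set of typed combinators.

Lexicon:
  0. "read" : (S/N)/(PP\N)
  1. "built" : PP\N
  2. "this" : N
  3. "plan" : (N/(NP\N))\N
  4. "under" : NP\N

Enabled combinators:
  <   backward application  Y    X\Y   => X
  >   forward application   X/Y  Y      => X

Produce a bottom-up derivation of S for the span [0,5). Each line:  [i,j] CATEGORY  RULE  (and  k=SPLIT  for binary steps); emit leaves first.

[0,1] (S/N)/(PP\N)  lex  "read"
[1,2] PP\N  lex  "built"
[0,2] S/N  >  k=1
[2,3] N  lex  "this"
[3,4] (N/(NP\N))\N  lex  "plan"
[2,4] N/(NP\N)  <  k=3
[4,5] NP\N  lex  "under"
[2,5] N  >  k=4
[0,5] S  >  k=2

[0,5] S   >
  [0,2] S/N   >
    [0,1] "read" : (S/N)/(PP\N)
    [1,2] "built" : PP\N
  [2,5] N   >
    [2,4] N/(NP\N)   <
      [2,3] "this" : N
      [3,4] "plan" : (N/(NP\N))\N
    [4,5] "under" : NP\N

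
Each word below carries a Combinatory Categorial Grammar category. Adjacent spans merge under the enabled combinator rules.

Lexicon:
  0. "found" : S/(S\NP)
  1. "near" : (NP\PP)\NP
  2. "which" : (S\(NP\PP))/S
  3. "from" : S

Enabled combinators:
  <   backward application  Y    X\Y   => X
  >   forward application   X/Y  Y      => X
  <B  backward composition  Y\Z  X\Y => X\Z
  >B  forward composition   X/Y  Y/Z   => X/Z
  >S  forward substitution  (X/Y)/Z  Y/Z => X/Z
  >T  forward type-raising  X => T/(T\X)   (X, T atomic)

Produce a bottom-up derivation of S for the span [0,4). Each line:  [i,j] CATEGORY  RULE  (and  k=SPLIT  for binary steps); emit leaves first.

[0,4] S   >
  [0,1] "found" : S/(S\NP)
  [1,4] S\NP   <B
    [1,2] "near" : (NP\PP)\NP
    [2,4] S\(NP\PP)   >
      [2,3] "which" : (S\(NP\PP))/S
      [3,4] "from" : S

[0,1] S/(S\NP)  lex  "found"
[1,2] (NP\PP)\NP  lex  "near"
[2,3] (S\(NP\PP))/S  lex  "which"
[3,4] S  lex  "from"
[2,4] S\(NP\PP)  >  k=3
[1,4] S\NP  <B  k=2
[0,4] S  >  k=1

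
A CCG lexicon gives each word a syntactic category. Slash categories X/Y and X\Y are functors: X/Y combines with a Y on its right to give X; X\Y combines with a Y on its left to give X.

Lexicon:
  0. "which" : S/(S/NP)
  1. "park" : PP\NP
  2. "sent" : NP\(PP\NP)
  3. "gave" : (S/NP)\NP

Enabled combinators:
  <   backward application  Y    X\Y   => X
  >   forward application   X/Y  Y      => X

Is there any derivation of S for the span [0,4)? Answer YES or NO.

YES

[0,4] S   >
  [0,1] "which" : S/(S/NP)
  [1,4] S/NP   <
    [1,3] NP   <
      [1,2] "park" : PP\NP
      [2,3] "sent" : NP\(PP\NP)
    [3,4] "gave" : (S/NP)\NP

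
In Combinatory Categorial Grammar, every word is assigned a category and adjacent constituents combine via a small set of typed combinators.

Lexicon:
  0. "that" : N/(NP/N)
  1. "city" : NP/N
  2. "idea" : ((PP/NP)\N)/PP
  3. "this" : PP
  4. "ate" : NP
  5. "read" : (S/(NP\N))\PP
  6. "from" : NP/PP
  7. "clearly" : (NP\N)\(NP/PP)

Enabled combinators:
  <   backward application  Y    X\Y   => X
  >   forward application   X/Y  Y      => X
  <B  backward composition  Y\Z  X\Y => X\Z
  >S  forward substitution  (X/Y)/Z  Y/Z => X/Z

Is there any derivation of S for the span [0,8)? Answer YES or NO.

YES

[0,8] S   >
  [0,6] S/(NP\N)   <
    [0,5] PP   >
      [0,4] PP/NP   <
        [0,2] N   >
          [0,1] "that" : N/(NP/N)
          [1,2] "city" : NP/N
        [2,4] (PP/NP)\N   >
          [2,3] "idea" : ((PP/NP)\N)/PP
          [3,4] "this" : PP
      [4,5] "ate" : NP
    [5,6] "read" : (S/(NP\N))\PP
  [6,8] NP\N   <
    [6,7] "from" : NP/PP
    [7,8] "clearly" : (NP\N)\(NP/PP)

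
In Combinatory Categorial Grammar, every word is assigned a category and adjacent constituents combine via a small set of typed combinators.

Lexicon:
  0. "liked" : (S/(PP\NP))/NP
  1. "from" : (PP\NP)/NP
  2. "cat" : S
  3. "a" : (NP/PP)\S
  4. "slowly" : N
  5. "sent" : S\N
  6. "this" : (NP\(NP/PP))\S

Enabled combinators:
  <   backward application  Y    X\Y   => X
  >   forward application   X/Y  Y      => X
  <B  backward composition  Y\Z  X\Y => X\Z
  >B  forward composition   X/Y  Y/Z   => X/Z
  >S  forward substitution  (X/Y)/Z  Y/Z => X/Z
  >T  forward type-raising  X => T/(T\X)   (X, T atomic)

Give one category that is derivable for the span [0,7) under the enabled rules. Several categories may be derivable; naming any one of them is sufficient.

S

[0,7] S   >
  [0,2] S/NP   >S
    [0,1] "liked" : (S/(PP\NP))/NP
    [1,2] "from" : (PP\NP)/NP
  [2,7] NP   >
    [2,3] NP/(NP\S)   >T
      [2,3] "cat" : S
    [3,7] NP\S   <B
      [3,4] "a" : (NP/PP)\S
      [4,7] NP\(NP/PP)   <
        [4,6] S   >
          [4,5] S/(S\N)   >T
            [4,5] "slowly" : N
          [5,6] "sent" : S\N
        [6,7] "this" : (NP\(NP/PP))\S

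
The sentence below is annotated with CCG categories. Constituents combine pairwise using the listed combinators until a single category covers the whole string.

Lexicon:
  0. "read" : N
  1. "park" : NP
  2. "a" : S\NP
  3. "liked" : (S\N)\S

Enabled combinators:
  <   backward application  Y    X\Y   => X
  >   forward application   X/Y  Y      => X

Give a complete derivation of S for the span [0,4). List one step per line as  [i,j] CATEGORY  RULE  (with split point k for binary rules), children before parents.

[0,1] N  lex  "read"
[1,2] NP  lex  "park"
[2,3] S\NP  lex  "a"
[1,3] S  <  k=2
[3,4] (S\N)\S  lex  "liked"
[1,4] S\N  <  k=3
[0,4] S  <  k=1

[0,4] S   <
  [0,1] "read" : N
  [1,4] S\N   <
    [1,3] S   <
      [1,2] "park" : NP
      [2,3] "a" : S\NP
    [3,4] "liked" : (S\N)\S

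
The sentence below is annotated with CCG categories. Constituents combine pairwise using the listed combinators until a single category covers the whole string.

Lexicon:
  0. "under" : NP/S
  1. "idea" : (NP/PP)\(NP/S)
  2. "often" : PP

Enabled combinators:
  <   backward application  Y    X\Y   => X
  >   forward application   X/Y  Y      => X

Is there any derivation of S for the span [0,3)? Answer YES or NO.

NO

NP/S (NP/PP)\(NP/S) PP
CKY chart[0,3] = {NP}; S ∉ chart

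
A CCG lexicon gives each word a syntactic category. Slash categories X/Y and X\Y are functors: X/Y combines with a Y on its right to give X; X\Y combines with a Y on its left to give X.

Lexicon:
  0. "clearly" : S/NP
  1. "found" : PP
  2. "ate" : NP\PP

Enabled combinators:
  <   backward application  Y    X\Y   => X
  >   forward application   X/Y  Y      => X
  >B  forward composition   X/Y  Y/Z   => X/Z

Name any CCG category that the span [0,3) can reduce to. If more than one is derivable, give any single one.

[0,3] S   >
  [0,1] "clearly" : S/NP
  [1,3] NP   <
    [1,2] "found" : PP
    [2,3] "ate" : NP\PP

S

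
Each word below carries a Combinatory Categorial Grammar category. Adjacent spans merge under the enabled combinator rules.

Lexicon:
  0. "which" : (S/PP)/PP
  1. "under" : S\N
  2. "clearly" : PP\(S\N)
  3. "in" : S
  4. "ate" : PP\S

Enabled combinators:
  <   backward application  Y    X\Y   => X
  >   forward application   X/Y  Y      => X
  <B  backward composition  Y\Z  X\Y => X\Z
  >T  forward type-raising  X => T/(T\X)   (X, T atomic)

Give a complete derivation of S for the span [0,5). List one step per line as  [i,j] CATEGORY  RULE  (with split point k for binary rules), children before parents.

[0,5] S   >
  [0,3] S/PP   >
    [0,1] "which" : (S/PP)/PP
    [1,3] PP   <
      [1,2] "under" : S\N
      [2,3] "clearly" : PP\(S\N)
  [3,5] PP   <
    [3,4] "in" : S
    [4,5] "ate" : PP\S

[0,1] (S/PP)/PP  lex  "which"
[1,2] S\N  lex  "under"
[2,3] PP\(S\N)  lex  "clearly"
[1,3] PP  <  k=2
[0,3] S/PP  >  k=1
[3,4] S  lex  "in"
[4,5] PP\S  lex  "ate"
[3,5] PP  <  k=4
[0,5] S  >  k=3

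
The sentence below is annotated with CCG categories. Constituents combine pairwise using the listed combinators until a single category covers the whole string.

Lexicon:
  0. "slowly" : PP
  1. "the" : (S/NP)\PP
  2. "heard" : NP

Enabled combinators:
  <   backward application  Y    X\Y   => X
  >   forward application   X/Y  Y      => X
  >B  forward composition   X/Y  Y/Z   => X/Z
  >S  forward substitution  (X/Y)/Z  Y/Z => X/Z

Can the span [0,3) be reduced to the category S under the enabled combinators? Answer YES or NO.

[0,3] S   >
  [0,2] S/NP   <
    [0,1] "slowly" : PP
    [1,2] "the" : (S/NP)\PP
  [2,3] "heard" : NP

YES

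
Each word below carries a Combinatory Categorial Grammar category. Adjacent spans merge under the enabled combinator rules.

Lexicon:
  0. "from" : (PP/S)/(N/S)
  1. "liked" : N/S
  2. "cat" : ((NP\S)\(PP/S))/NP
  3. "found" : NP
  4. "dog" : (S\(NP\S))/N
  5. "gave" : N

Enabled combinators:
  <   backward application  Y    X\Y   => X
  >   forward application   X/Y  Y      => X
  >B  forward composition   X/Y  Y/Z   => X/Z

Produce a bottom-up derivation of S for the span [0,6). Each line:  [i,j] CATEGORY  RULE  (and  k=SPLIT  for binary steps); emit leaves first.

[0,6] S   <
  [0,4] NP\S   <
    [0,2] PP/S   >
      [0,1] "from" : (PP/S)/(N/S)
      [1,2] "liked" : N/S
    [2,4] (NP\S)\(PP/S)   >
      [2,3] "cat" : ((NP\S)\(PP/S))/NP
      [3,4] "found" : NP
  [4,6] S\(NP\S)   >
    [4,5] "dog" : (S\(NP\S))/N
    [5,6] "gave" : N

[0,1] (PP/S)/(N/S)  lex  "from"
[1,2] N/S  lex  "liked"
[0,2] PP/S  >  k=1
[2,3] ((NP\S)\(PP/S))/NP  lex  "cat"
[3,4] NP  lex  "found"
[2,4] (NP\S)\(PP/S)  >  k=3
[0,4] NP\S  <  k=2
[4,5] (S\(NP\S))/N  lex  "dog"
[5,6] N  lex  "gave"
[4,6] S\(NP\S)  >  k=5
[0,6] S  <  k=4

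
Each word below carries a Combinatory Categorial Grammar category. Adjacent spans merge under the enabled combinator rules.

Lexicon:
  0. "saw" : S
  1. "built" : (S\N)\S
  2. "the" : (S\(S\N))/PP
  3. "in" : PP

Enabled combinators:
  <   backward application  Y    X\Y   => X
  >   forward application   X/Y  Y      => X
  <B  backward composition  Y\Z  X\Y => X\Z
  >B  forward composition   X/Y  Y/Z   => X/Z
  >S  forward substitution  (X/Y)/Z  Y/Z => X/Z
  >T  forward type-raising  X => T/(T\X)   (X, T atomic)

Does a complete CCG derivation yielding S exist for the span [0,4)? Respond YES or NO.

YES

[0,4] S   <
  [0,2] S\N   <
    [0,1] "saw" : S
    [1,2] "built" : (S\N)\S
  [2,4] S\(S\N)   >
    [2,3] "the" : (S\(S\N))/PP
    [3,4] "in" : PP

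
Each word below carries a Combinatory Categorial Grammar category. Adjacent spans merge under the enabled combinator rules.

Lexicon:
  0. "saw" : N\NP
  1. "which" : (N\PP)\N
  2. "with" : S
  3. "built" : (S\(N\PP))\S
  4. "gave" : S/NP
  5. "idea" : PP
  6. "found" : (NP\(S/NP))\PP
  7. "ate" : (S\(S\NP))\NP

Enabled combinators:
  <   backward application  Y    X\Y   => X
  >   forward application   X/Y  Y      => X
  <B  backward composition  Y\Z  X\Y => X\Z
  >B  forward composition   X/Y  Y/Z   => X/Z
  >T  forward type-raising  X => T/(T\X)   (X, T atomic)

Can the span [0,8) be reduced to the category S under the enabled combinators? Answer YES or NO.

[0,8] S   <
  [0,4] S\NP   <B
    [0,1] "saw" : N\NP
    [1,4] S\N   <B
      [1,2] "which" : (N\PP)\N
      [2,4] S\(N\PP)   <
        [2,3] "with" : S
        [3,4] "built" : (S\(N\PP))\S
  [4,8] S\(S\NP)   <
    [4,7] NP   <
      [4,5] "gave" : S/NP
      [5,7] NP\(S/NP)   <
        [5,6] "idea" : PP
        [6,7] "found" : (NP\(S/NP))\PP
    [7,8] "ate" : (S\(S\NP))\NP

YES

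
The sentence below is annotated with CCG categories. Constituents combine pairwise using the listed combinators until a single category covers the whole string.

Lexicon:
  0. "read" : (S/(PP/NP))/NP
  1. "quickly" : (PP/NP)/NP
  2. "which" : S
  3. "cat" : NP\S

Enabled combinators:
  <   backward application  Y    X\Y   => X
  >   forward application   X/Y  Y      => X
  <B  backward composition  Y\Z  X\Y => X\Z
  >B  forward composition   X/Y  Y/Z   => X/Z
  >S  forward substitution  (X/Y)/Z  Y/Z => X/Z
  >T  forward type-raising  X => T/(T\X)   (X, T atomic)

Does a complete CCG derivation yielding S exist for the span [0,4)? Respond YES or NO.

[0,4] S   >
  [0,2] S/NP   >S
    [0,1] "read" : (S/(PP/NP))/NP
    [1,2] "quickly" : (PP/NP)/NP
  [2,4] NP   >
    [2,3] NP/(NP\S)   >T
      [2,3] "which" : S
    [3,4] "cat" : NP\S

YES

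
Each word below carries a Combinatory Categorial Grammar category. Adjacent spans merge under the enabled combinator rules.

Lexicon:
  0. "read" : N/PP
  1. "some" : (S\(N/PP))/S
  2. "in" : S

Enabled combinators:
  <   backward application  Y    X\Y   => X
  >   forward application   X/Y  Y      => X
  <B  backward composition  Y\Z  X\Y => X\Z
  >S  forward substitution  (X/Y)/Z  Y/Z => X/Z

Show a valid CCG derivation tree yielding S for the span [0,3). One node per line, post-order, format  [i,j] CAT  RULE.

[0,3] S   <
  [0,1] "read" : N/PP
  [1,3] S\(N/PP)   >
    [1,2] "some" : (S\(N/PP))/S
    [2,3] "in" : S

[0,1] N/PP  lex  "read"
[1,2] (S\(N/PP))/S  lex  "some"
[2,3] S  lex  "in"
[1,3] S\(N/PP)  >  k=2
[0,3] S  <  k=1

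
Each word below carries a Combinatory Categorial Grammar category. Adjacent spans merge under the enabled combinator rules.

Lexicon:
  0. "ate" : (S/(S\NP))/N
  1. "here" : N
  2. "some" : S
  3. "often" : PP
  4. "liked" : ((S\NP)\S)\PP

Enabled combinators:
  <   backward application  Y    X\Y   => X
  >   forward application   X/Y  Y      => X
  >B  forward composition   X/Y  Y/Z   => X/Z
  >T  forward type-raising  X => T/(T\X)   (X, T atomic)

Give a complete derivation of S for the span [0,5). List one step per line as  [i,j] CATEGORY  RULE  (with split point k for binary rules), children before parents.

[0,5] S   >
  [0,2] S/(S\NP)   >
    [0,1] "ate" : (S/(S\NP))/N
    [1,2] "here" : N
  [2,5] S\NP   <
    [2,3] "some" : S
    [3,5] (S\NP)\S   <
      [3,4] "often" : PP
      [4,5] "liked" : ((S\NP)\S)\PP

[0,1] (S/(S\NP))/N  lex  "ate"
[1,2] N  lex  "here"
[0,2] S/(S\NP)  >  k=1
[2,3] S  lex  "some"
[3,4] PP  lex  "often"
[4,5] ((S\NP)\S)\PP  lex  "liked"
[3,5] (S\NP)\S  <  k=4
[2,5] S\NP  <  k=3
[0,5] S  >  k=2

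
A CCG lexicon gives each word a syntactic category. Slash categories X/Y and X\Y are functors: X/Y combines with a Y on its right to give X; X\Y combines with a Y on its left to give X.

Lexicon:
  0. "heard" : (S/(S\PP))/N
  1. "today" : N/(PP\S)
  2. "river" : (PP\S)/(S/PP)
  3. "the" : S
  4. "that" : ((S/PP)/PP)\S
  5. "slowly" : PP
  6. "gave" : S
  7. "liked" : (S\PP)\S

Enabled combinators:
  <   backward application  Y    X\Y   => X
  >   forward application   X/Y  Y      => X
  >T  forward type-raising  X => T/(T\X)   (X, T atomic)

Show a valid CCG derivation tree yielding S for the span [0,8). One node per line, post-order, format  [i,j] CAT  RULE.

[0,1] (S/(S\PP))/N  lex  "heard"
[1,2] N/(PP\S)  lex  "today"
[2,3] (PP\S)/(S/PP)  lex  "river"
[3,4] S  lex  "the"
[4,5] ((S/PP)/PP)\S  lex  "that"
[3,5] (S/PP)/PP  <  k=4
[5,6] PP  lex  "slowly"
[3,6] S/PP  >  k=5
[2,6] PP\S  >  k=3
[1,6] N  >  k=2
[0,6] S/(S\PP)  >  k=1
[6,7] S  lex  "gave"
[7,8] (S\PP)\S  lex  "liked"
[6,8] S\PP  <  k=7
[0,8] S  >  k=6

[0,8] S   >
  [0,6] S/(S\PP)   >
    [0,1] "heard" : (S/(S\PP))/N
    [1,6] N   >
      [1,2] "today" : N/(PP\S)
      [2,6] PP\S   >
        [2,3] "river" : (PP\S)/(S/PP)
        [3,6] S/PP   >
          [3,5] (S/PP)/PP   <
            [3,4] "the" : S
            [4,5] "that" : ((S/PP)/PP)\S
          [5,6] "slowly" : PP
  [6,8] S\PP   <
    [6,7] "gave" : S
    [7,8] "liked" : (S\PP)\S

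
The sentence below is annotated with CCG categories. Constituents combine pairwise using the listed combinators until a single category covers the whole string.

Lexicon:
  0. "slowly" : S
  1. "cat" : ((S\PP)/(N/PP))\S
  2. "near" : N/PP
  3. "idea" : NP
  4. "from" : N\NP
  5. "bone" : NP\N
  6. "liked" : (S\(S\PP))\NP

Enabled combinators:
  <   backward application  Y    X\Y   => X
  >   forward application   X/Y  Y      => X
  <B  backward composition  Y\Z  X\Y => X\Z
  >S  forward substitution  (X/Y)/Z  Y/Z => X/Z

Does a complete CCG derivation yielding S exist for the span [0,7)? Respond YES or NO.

[0,7] S   <
  [0,3] S\PP   >
    [0,2] (S\PP)/(N/PP)   <
      [0,1] "slowly" : S
      [1,2] "cat" : ((S\PP)/(N/PP))\S
    [2,3] "near" : N/PP
  [3,7] S\(S\PP)   <
    [3,6] NP   <
      [3,5] N   <
        [3,4] "idea" : NP
        [4,5] "from" : N\NP
      [5,6] "bone" : NP\N
    [6,7] "liked" : (S\(S\PP))\NP

YES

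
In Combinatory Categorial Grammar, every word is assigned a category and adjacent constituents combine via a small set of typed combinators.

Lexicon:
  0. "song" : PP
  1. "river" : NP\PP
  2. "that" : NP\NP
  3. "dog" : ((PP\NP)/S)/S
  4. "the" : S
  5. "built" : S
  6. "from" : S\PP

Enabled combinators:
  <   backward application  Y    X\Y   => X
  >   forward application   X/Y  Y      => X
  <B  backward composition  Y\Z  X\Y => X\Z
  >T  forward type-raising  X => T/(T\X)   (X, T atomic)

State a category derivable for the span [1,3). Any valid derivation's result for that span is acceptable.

NP\PP

[0,7] S   <
  [0,1] "song" : PP
  [1,7] S\PP   <B
    [1,6] PP\PP   <B
      [1,3] NP\PP   <B
        [1,2] "river" : NP\PP
        [2,3] "that" : NP\NP
      [3,6] PP\NP   >
        [3,5] (PP\NP)/S   >
          [3,4] "dog" : ((PP\NP)/S)/S
          [4,5] "the" : S
        [5,6] "built" : S
    [6,7] "from" : S\PP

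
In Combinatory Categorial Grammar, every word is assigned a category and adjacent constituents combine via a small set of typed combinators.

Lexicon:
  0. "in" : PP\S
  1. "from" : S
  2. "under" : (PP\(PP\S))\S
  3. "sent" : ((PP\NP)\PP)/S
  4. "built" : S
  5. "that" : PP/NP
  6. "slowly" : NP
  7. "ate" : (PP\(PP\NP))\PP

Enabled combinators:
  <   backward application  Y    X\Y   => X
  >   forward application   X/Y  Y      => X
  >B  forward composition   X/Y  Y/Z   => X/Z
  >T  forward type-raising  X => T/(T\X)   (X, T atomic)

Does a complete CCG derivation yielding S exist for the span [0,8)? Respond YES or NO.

PP\S S (PP\(PP\S))\S ((PP\NP)\PP)/S S PP/NP NP (PP\(PP\NP))\PP
CKY chart[0,8] = {N/(N\PP), NP/(NP\PP), PP, PP/(PP\PP), S/(S\PP)}; S ∉ chart

NO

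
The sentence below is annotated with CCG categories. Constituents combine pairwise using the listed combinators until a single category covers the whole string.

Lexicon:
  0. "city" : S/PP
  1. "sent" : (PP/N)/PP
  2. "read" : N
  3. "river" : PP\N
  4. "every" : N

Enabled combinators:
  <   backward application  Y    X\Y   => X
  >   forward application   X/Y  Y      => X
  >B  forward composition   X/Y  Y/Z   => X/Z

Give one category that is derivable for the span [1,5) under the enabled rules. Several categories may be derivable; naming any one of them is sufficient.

[0,5] S   >
  [0,1] "city" : S/PP
  [1,5] PP   >
    [1,4] PP/N   >
      [1,2] "sent" : (PP/N)/PP
      [2,4] PP   <
        [2,3] "read" : N
        [3,4] "river" : PP\N
    [4,5] "every" : N

PP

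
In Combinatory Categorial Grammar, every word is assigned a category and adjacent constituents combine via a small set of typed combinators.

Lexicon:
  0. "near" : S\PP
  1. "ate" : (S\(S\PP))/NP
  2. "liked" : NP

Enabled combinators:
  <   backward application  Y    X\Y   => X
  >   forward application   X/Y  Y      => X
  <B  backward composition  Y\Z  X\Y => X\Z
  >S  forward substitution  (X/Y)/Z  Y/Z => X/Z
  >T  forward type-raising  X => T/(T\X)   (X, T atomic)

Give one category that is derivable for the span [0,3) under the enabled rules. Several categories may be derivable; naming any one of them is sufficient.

S

[0,3] S   <
  [0,1] "near" : S\PP
  [1,3] S\(S\PP)   >
    [1,2] "ate" : (S\(S\PP))/NP
    [2,3] "liked" : NP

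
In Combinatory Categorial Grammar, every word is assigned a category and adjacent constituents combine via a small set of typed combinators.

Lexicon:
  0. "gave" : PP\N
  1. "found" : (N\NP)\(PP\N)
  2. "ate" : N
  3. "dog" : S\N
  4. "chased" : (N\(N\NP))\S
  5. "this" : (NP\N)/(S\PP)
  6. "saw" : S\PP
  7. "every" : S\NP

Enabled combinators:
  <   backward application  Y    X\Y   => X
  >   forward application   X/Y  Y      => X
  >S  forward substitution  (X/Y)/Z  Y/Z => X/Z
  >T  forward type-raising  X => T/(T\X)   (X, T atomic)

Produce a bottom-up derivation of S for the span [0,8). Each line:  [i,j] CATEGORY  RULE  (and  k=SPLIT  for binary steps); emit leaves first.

[0,8] S   <
  [0,7] NP   <
    [0,5] N   <
      [0,2] N\NP   <
        [0,1] "gave" : PP\N
        [1,2] "found" : (N\NP)\(PP\N)
      [2,5] N\(N\NP)   <
        [2,4] S   >
          [2,3] S/(S\N)   >T
            [2,3] "ate" : N
          [3,4] "dog" : S\N
        [4,5] "chased" : (N\(N\NP))\S
    [5,7] NP\N   >
      [5,6] "this" : (NP\N)/(S\PP)
      [6,7] "saw" : S\PP
  [7,8] "every" : S\NP

[0,1] PP\N  lex  "gave"
[1,2] (N\NP)\(PP\N)  lex  "found"
[0,2] N\NP  <  k=1
[2,3] N  lex  "ate"
[2,3] S/(S\N)  >T
[3,4] S\N  lex  "dog"
[2,4] S  >  k=3
[4,5] (N\(N\NP))\S  lex  "chased"
[2,5] N\(N\NP)  <  k=4
[0,5] N  <  k=2
[5,6] (NP\N)/(S\PP)  lex  "this"
[6,7] S\PP  lex  "saw"
[5,7] NP\N  >  k=6
[0,7] NP  <  k=5
[7,8] S\NP  lex  "every"
[0,8] S  <  k=7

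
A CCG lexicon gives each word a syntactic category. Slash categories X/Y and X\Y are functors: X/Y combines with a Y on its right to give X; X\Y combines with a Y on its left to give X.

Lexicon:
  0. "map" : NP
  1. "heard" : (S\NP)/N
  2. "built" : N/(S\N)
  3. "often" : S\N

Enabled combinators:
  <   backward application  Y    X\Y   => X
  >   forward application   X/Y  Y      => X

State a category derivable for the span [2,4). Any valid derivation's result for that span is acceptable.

[0,4] S   <
  [0,1] "map" : NP
  [1,4] S\NP   >
    [1,2] "heard" : (S\NP)/N
    [2,4] N   >
      [2,3] "built" : N/(S\N)
      [3,4] "often" : S\N

N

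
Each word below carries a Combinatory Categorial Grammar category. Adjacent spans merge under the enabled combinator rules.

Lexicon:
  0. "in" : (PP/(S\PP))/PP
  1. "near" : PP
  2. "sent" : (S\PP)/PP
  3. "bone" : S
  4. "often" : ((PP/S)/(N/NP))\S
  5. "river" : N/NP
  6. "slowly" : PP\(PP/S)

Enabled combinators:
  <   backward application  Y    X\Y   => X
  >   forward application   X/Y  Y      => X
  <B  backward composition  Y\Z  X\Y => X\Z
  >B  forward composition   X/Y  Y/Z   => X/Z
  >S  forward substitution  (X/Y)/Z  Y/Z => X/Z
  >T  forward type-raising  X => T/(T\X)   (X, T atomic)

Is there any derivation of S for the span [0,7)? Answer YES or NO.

NO

(PP/(S\PP))/PP PP (S\PP)/PP S ((PP/S)/(N/NP))\S N/NP PP\(PP/S)
CKY chart[0,7] = {(PP/(S\PP))/(PP\S), N/(N\PP), NP/(NP\PP), PP, PP/(PP\PP), S/(S\PP)}; S ∉ chart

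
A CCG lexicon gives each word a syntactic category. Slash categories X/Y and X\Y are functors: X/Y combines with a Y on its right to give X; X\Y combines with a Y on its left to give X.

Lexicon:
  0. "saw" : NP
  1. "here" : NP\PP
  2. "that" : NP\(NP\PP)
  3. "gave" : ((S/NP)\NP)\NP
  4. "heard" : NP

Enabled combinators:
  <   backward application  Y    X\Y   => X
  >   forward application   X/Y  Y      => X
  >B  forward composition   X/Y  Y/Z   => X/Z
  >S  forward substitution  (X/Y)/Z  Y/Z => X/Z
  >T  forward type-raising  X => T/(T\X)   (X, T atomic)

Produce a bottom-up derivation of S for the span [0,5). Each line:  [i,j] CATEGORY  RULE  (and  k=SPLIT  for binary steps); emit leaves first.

[0,1] NP  lex  "saw"
[1,2] NP\PP  lex  "here"
[2,3] NP\(NP\PP)  lex  "that"
[1,3] NP  <  k=2
[3,4] ((S/NP)\NP)\NP  lex  "gave"
[1,4] (S/NP)\NP  <  k=3
[0,4] S/NP  <  k=1
[4,5] NP  lex  "heard"
[0,5] S  >  k=4

[0,5] S   >
  [0,4] S/NP   <
    [0,1] "saw" : NP
    [1,4] (S/NP)\NP   <
      [1,3] NP   <
        [1,2] "here" : NP\PP
        [2,3] "that" : NP\(NP\PP)
      [3,4] "gave" : ((S/NP)\NP)\NP
  [4,5] "heard" : NP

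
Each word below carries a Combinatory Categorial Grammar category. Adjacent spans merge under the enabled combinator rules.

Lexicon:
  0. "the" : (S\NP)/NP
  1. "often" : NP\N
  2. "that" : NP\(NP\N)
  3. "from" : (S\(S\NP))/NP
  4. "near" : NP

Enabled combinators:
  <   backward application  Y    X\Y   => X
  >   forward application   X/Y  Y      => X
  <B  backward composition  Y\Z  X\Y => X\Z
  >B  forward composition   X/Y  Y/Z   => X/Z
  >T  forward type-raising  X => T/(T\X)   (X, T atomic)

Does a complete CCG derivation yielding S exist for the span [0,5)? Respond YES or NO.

YES

[0,5] S   <
  [0,3] S\NP   >
    [0,1] "the" : (S\NP)/NP
    [1,3] NP   <
      [1,2] "often" : NP\N
      [2,3] "that" : NP\(NP\N)
  [3,5] S\(S\NP)   >
    [3,4] "from" : (S\(S\NP))/NP
    [4,5] "near" : NP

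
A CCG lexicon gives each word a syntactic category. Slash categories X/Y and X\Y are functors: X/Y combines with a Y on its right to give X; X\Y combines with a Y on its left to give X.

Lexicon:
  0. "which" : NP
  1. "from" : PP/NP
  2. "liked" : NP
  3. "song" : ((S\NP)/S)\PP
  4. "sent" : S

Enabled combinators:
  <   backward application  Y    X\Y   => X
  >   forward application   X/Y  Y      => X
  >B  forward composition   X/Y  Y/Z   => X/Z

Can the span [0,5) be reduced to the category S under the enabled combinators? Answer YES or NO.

[0,5] S   <
  [0,1] "which" : NP
  [1,5] S\NP   >
    [1,4] (S\NP)/S   <
      [1,3] PP   >
        [1,2] "from" : PP/NP
        [2,3] "liked" : NP
      [3,4] "song" : ((S\NP)/S)\PP
    [4,5] "sent" : S

YES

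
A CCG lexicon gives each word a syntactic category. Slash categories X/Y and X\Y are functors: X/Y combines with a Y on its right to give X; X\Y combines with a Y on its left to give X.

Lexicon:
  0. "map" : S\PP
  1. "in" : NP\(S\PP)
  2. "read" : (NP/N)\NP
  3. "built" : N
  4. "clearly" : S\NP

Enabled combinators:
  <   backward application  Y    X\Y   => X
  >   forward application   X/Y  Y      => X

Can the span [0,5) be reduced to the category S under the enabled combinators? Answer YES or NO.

[0,5] S   <
  [0,4] NP   >
    [0,3] NP/N   <
      [0,2] NP   <
        [0,1] "map" : S\PP
        [1,2] "in" : NP\(S\PP)
      [2,3] "read" : (NP/N)\NP
    [3,4] "built" : N
  [4,5] "clearly" : S\NP

YES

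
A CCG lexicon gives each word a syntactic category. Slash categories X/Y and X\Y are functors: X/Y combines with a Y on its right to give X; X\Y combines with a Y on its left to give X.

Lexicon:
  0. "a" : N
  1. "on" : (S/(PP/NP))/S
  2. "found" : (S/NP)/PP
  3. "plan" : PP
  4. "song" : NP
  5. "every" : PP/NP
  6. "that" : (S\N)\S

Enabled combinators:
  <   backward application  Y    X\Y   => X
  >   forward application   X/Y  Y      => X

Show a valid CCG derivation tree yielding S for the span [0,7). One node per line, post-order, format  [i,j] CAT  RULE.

[0,7] S   <
  [0,1] "a" : N
  [1,7] S\N   <
    [1,6] S   >
      [1,5] S/(PP/NP)   >
        [1,2] "on" : (S/(PP/NP))/S
        [2,5] S   >
          [2,4] S/NP   >
            [2,3] "found" : (S/NP)/PP
            [3,4] "plan" : PP
          [4,5] "song" : NP
      [5,6] "every" : PP/NP
    [6,7] "that" : (S\N)\S

[0,1] N  lex  "a"
[1,2] (S/(PP/NP))/S  lex  "on"
[2,3] (S/NP)/PP  lex  "found"
[3,4] PP  lex  "plan"
[2,4] S/NP  >  k=3
[4,5] NP  lex  "song"
[2,5] S  >  k=4
[1,5] S/(PP/NP)  >  k=2
[5,6] PP/NP  lex  "every"
[1,6] S  >  k=5
[6,7] (S\N)\S  lex  "that"
[1,7] S\N  <  k=6
[0,7] S  <  k=1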